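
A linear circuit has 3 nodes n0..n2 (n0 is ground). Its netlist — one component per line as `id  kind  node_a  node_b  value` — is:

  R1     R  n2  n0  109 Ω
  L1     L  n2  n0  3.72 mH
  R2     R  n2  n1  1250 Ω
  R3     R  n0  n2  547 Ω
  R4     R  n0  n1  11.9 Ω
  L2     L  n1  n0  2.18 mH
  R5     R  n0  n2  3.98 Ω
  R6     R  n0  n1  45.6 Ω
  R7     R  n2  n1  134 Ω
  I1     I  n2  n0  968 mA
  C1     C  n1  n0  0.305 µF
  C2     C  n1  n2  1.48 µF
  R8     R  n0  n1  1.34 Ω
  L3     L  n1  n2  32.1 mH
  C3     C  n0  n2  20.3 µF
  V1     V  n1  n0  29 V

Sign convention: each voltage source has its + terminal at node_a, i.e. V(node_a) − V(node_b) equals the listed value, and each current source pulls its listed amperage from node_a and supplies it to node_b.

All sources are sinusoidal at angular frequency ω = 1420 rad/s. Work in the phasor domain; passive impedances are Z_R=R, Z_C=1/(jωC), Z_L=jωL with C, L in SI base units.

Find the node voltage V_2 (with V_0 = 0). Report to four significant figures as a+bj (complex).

MNA unknowns: 2 node voltages V₁..V_2 plus 1 source current (V1)
R1: Y=0.009174+0.000j on G[2,0]
L1: Y=0.000-0.1893j on G[2,0]
R2: Y=0.0008000+0.000j on G[2,1]
R3: Y=0.001828+0.000j on G[0,2]
R4: Y=0.08403+0.000j on G[0,1]
L2: Y=0.000-0.3230j on G[1,0]
R5: Y=0.2513+0.000j on G[0,2]
R6: Y=0.02193+0.000j on G[0,1]
R7: Y=0.007463+0.000j on G[2,1]
I1: z[2]−=0.968, z[0]+=0.968
C1: Y=0.000+0.0004331j on G[1,0]
C2: Y=0.000+0.002102j on G[1,2]
R8: Y=0.7463+0.000j on G[0,1]
L3: Y=0.000-0.02194j on G[1,2]
C3: Y=0.000+0.02883j on G[0,2]
V1: row V1−V0=29, i_V1 at 1,0
solve → V1=29.00+0.000j, V2=-0.8828-2.715j
aux → i_V1=-25.02+9.926j

-0.8828-2.715j V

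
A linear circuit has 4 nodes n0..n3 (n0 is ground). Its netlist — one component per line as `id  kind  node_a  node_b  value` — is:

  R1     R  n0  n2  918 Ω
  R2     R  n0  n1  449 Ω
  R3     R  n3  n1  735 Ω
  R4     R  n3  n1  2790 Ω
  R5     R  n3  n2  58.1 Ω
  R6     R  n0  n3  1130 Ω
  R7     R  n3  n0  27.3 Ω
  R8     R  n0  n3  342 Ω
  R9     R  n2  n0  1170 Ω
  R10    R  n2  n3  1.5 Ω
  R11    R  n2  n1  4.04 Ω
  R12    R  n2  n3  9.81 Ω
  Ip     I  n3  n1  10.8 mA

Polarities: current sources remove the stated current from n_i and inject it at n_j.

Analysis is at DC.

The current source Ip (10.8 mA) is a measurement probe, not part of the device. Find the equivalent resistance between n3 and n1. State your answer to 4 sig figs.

R_eq = 5.205 Ω

Apply KCL at each of the 3 non-ground nodes and solve the resulting linear system.
Node n1: branches {R2, R3, R4, R11, Ip} → V_1 = 0.05282
Node n2: branches {R1, R5, R9, R10, R11, R12} → V_2 = 0.01005
Node n3: branches {R3, R4, R5, R6, R7, R8, R10, R12, Ip} → V_3 = -0.003392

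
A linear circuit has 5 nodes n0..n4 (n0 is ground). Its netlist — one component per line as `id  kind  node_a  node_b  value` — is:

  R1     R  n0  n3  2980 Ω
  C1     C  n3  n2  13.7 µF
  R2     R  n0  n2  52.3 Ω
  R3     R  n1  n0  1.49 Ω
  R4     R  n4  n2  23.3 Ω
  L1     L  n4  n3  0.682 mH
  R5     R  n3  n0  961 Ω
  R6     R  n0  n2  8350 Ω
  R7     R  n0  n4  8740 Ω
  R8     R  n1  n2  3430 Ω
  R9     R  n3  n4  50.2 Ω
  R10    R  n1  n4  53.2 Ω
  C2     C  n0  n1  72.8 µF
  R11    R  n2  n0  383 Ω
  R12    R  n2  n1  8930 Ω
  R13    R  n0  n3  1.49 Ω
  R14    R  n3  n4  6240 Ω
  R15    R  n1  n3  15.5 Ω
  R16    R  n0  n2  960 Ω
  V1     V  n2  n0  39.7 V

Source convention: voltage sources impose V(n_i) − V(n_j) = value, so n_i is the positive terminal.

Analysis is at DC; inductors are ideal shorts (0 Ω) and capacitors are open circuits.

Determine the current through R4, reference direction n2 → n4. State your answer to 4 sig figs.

1.611 A

Apply KCL at each of the 4 non-ground nodes and solve the resulting linear system.
Node n1: branches {R3, R8, R10, C2, R12, R15} → V_1 = 0.2596
Node n2: branches {C1, R2, R4, R6, R8, R11, R12, R16, V1} → V_2 = 39.70
Node n3: branches {R1, C1, L1, R5, R9, R13, R14, R15} → V_3 = 2.160
Node n4: branches {R4, L1, R7, R9, R10, R14} → V_4 = 2.160
Source currents: i(L1)=1.575, i(V1)=-2.536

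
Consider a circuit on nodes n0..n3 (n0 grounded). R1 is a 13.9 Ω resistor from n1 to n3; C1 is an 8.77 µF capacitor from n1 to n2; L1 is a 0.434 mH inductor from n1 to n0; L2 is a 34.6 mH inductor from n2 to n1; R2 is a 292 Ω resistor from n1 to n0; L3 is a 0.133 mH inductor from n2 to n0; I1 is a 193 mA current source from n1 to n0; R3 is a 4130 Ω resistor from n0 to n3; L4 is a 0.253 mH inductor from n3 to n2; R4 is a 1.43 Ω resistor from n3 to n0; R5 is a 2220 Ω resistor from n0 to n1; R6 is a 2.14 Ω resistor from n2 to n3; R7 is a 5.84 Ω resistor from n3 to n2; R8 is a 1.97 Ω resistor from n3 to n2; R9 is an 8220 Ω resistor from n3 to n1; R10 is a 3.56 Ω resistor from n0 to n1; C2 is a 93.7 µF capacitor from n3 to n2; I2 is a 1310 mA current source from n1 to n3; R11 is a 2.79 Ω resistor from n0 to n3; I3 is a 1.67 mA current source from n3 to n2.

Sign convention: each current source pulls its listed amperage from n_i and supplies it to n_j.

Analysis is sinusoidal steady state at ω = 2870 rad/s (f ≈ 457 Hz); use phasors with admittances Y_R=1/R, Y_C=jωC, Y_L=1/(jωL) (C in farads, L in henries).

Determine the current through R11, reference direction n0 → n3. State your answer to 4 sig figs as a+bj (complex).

-0.2188-0.1007j A

Element admittances at ω=2870 rad/s:
  Y(R1) = 0.07194+0.000j S between n1,n3
  Y(C1) = 0.000+0.02517j S between n1,n2
  Y(L1) = 0.000-0.8028j S between n1,n0
  Y(L2) = 0.000-0.01007j S between n2,n1
  Y(R2) = 0.003425+0.000j S between n1,n0
  Y(L3) = 0.000-2.620j S between n2,n0
  I1: injects 0.193 A into n0 (from n1)
  Y(R3) = 0.0002421+0.000j S between n0,n3
  Y(L4) = 0.000-1.377j S between n3,n2
  Y(R4) = 0.6993+0.000j S between n3,n0
  Y(R5) = 0.0004505+0.000j S between n0,n1
  Y(R6) = 0.4673+0.000j S between n2,n3
  Y(R7) = 0.1712+0.000j S between n3,n2
  Y(R8) = 0.5076+0.000j S between n3,n2
  Y(R9) = 0.0001217+0.000j S between n3,n1
  Y(R10) = 0.2809+0.000j S between n0,n1
  Y(C2) = 0.000+0.2689j S between n3,n2
  I2: injects 1.31 A into n3 (from n1)
  Y(R11) = 0.3584+0.000j S between n0,n3
  I3: injects 0.00167 A into n2 (from n3)
Assemble and solve the 3×3 MNA system:
  V(n1)=-0.7218-1.530j  V(n2)=0.1684+0.2270j  V(n3)=0.6104+0.2811j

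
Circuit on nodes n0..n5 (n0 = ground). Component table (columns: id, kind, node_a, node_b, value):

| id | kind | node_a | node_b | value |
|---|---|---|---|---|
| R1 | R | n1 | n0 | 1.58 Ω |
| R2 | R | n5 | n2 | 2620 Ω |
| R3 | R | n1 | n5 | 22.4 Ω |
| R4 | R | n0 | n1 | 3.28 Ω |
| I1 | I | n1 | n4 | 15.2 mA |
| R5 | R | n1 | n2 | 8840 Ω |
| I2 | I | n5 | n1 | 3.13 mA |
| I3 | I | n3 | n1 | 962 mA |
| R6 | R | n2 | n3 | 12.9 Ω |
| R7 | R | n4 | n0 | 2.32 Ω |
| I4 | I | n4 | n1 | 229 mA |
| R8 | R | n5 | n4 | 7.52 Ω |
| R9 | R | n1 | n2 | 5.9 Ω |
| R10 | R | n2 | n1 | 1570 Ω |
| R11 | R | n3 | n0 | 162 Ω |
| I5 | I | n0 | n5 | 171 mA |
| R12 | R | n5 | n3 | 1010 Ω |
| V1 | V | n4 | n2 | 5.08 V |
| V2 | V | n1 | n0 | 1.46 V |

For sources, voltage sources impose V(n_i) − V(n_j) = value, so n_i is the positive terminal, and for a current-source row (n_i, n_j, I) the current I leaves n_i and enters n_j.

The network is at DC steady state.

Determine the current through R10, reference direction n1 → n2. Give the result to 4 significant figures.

0.003951 A

Element admittances at DC:
  Y(R1) = 0.6329 S between n1,n0
  Y(R2) = 0.0003817 S between n5,n2
  Y(R3) = 0.04464 S between n1,n5
  Y(R4) = 0.3049 S between n0,n1
  I1: injects 0.0152 A into n4 (from n1)
  Y(R5) = 0.0001131 S between n1,n2
  I2: injects 0.00313 A into n1 (from n5)
  I3: injects 0.962 A into n1 (from n3)
  Y(R6) = 0.07752 S between n2,n3
  Y(R7) = 0.4310 S between n4,n0
  I4: injects 0.229 A into n1 (from n4)
  Y(R8) = 0.1330 S between n5,n4
  Y(R9) = 0.1695 S between n1,n2
  Y(R10) = 0.0006369 S between n2,n1
  Y(R11) = 0.006173 S between n3,n0
  I5: injects 0.171 A into n5 (from n0)
  Y(R12) = 0.0009901 S between n5,n3
  V1: constraint V(n4)−V(n2) = 5.08
  V2: constraint V(n1)−V(n0) = 1.46
Assemble and solve the 7×7 MNA system:
  V(n1)=1.460  V(n2)=-4.743  V(n3)=-15.69  V(n4)=0.3368  V(n5)=1.455
  i(V1)=-0.2102  i(V2)=-1.247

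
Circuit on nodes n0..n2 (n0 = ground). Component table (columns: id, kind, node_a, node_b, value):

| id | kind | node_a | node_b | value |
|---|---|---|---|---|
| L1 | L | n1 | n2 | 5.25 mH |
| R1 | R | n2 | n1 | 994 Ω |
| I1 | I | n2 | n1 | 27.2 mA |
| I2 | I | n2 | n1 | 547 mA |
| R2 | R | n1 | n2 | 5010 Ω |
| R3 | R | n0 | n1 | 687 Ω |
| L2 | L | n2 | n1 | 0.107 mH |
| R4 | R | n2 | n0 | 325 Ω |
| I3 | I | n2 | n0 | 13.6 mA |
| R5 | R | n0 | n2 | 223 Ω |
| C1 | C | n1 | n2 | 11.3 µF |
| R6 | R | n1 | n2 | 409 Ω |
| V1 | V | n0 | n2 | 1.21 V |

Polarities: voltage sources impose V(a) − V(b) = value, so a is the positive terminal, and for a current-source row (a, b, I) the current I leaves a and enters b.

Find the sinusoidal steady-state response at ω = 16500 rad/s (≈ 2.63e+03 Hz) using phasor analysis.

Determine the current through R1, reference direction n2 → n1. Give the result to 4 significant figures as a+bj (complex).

-1.930e-05-0.001480j A

MNA unknowns: 2 node voltages V₁..V_2 plus 1 source current (V1)
L1: Y=0.000-0.01154j on G[1,2]
R1: Y=0.001006+0.000j on G[2,1]
I1: z[2]−=0.0272, z[1]+=0.0272
I2: z[2]−=0.547, z[1]+=0.547
R2: Y=0.0001996+0.000j on G[1,2]
R3: Y=0.001456+0.000j on G[0,1]
L2: Y=0.000-0.5664j on G[2,1]
R4: Y=0.003077+0.000j on G[2,0]
I3: z[2]−=0.0136, z[0]+=0.0136
R5: Y=0.004484+0.000j on G[0,2]
C1: Y=0.000+0.1865j on G[1,2]
R6: Y=0.002445+0.000j on G[1,2]
V1: row V0−V2=1.21, i_V1 at 0,2
solve → V1=-1.191+1.471j, V2=-1.210+0.000j
aux → i_V1=0.002718+0.002141j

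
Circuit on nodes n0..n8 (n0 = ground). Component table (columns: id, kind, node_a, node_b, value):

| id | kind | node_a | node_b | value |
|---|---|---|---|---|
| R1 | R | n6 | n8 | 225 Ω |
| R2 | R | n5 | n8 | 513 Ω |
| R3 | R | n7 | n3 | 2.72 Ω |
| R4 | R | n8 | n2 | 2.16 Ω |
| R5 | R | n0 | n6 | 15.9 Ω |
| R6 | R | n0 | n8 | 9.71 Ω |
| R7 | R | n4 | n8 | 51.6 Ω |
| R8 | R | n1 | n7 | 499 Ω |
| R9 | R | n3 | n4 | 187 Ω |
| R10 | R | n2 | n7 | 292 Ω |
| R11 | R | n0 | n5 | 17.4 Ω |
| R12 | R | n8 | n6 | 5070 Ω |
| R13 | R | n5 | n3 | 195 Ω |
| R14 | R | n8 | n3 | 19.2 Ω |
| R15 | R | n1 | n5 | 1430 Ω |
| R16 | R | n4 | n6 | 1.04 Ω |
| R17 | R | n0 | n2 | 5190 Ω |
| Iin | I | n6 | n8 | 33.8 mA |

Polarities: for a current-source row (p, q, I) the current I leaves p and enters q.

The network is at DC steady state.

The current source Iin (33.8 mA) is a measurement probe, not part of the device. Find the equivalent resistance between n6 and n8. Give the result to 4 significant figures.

R_eq = 14.71 Ω

Apply KCL at each of the 8 non-ground nodes and solve the resulting linear system.
Node n1: branches {R8, R15} → V_1 = 0.1005
Node n2: branches {R4, R10, R17} → V_2 = 0.1820
Node n3: branches {R3, R9, R13, R14} → V_3 = 0.1294
Node n4: branches {R7, R9, R16} → V_4 = -0.3024
Node n5: branches {R2, R11, R13, R15} → V_5 = 0.01670
Node n6: branches {R1, R5, R12, R16, Iin} → V_6 = -0.3146
Node n7: branches {R3, R8, R10} → V_7 = 0.1297
Node n8: branches {R1, R2, R4, R6, R7, R12, R14, Iin} → V_8 = 0.1825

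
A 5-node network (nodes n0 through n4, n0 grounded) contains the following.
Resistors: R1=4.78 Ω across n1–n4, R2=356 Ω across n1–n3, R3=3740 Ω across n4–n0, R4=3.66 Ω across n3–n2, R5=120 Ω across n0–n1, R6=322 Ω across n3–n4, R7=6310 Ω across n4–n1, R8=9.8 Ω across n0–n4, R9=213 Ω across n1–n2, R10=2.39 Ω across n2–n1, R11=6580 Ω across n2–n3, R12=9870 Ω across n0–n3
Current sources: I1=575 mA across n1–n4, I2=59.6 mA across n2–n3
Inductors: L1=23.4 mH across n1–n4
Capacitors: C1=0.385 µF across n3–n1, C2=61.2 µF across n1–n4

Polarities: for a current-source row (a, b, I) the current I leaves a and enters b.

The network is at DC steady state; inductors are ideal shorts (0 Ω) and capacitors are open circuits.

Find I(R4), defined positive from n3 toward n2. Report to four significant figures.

Apply KCL at each of the 4 non-ground nodes and solve the resulting linear system.
Node n1: branches {R1, I1, R2, L1, C1, R5, R7, R9, R10, C2} → V_1 = -0.0001925
Node n2: branches {R4, R9, R10, R11, I2} → V_2 = -0.003184
Node n3: branches {R2, C1, R4, R6, R11, R12, I2} → V_3 = 0.2102
Node n4: branches {R1, I1, L1, R3, R6, R7, R8, C2} → V_4 = -0.0001925
Source currents: i(L1)=-0.5757

0.05830 A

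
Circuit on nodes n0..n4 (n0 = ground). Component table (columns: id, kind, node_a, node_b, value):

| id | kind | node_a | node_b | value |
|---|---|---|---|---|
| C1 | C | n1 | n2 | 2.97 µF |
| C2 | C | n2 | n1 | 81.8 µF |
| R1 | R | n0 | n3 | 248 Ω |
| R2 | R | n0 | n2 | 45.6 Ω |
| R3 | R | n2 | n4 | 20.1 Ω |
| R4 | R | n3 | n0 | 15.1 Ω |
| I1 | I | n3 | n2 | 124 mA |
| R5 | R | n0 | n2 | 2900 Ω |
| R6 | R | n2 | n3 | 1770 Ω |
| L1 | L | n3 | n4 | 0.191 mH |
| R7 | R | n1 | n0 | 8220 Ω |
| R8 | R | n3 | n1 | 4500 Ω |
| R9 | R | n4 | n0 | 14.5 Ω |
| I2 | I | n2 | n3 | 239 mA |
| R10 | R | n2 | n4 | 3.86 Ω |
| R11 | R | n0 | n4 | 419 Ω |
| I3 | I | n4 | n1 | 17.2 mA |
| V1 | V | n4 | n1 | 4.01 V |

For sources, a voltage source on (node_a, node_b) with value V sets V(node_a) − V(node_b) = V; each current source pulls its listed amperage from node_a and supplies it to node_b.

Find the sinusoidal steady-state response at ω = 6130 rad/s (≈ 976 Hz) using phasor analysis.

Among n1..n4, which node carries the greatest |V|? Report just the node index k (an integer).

Element admittances at ω=6130 rad/s:
  Y(C1) = 0.000+0.01821j S between n1,n2
  Y(C2) = 0.000+0.5014j S between n2,n1
  Y(R1) = 0.004032+0.000j S between n0,n3
  Y(R2) = 0.02193+0.000j S between n0,n2
  Y(R3) = 0.04975+0.000j S between n2,n4
  Y(R4) = 0.06623+0.000j S between n3,n0
  I1: injects 0.124 A into n2 (from n3)
  Y(R5) = 0.0003448+0.000j S between n0,n2
  Y(R6) = 0.0005650+0.000j S between n2,n3
  Y(L1) = 0.000-0.8541j S between n3,n4
  Y(R7) = 0.0001217+0.000j S between n1,n0
  Y(R8) = 0.0002222+0.000j S between n3,n1
  Y(R9) = 0.06897+0.000j S between n4,n0
  I2: injects 0.239 A into n3 (from n2)
  Y(R10) = 0.2591+0.000j S between n2,n4
  Y(R11) = 0.002387+0.000j S between n0,n4
  I3: injects 0.0172 A into n1 (from n4)
  V1: constraint V(n4)−V(n1) = 4.01
Assemble and solve the 5×5 MNA system:
  V(n1)=-3.615+0.1829j  V(n2)=-2.568-1.470j  V(n3)=0.4192+0.2800j  V(n4)=0.3950+0.1829j
  i(V1)=-0.8774-0.5441j

1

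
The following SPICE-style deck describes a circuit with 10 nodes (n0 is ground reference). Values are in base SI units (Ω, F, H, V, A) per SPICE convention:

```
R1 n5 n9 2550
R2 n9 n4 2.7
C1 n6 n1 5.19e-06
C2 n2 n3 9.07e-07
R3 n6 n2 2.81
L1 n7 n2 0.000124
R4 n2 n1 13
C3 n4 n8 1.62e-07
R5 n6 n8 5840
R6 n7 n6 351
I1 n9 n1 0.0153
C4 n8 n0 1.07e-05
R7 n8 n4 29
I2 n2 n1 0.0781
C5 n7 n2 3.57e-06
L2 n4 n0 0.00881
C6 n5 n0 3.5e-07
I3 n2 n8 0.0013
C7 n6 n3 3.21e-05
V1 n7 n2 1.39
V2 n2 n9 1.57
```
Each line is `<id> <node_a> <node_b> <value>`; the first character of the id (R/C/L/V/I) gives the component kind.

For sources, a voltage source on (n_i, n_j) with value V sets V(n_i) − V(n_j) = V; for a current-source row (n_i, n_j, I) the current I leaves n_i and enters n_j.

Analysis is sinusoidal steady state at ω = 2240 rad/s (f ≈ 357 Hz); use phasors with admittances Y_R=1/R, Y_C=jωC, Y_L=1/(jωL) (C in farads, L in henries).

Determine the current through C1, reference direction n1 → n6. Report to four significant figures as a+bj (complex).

Apply KCL at each of the 9 non-ground nodes and solve the resulting linear system.
Node n1: branches {C1, R4, I1, I2} → V_1 = 2.762-0.1957j
Node n2: branches {C2, R3, L1, R4, I2, C5, I3, V1, V2} → V_2 = 1.580-0.01966j
Node n3: branches {C2, C7} → V_3 = 1.597+0.01692j
Node n4: branches {R2, C3, R7, L2} → V_4 = 0.01470-0.01964j
Node n5: branches {R1, C6} → V_5 = -0.005773-0.008116j
Node n6: branches {C1, R3, R5, R6, C7} → V_6 = 1.598+0.01796j
Node n7: branches {L1, R6, C5, V1} → V_7 = 2.970-0.01966j
Node n8: branches {C3, R5, C4, R7, I3} → V_8 = 0.03128-0.04126j
Node n9: branches {R1, R2, I1, V2} → V_9 = 0.01045-0.01966j
Source currents: i(V1)=-0.003910+4.993j, i(V2)=0.01373-1.014e-05j

0.002483+0.01354j A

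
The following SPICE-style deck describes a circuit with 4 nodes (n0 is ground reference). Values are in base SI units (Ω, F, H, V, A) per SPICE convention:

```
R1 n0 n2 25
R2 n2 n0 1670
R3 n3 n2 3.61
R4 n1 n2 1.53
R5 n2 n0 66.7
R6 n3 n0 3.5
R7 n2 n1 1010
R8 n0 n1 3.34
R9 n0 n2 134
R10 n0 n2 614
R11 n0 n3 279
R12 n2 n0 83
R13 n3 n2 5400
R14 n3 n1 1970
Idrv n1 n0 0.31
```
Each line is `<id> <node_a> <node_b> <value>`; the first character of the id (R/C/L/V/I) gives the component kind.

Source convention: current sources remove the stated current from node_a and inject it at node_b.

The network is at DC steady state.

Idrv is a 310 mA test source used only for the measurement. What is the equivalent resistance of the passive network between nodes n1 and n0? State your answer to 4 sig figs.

R_eq = 2.158 Ω

Element admittances at DC:
  Y(R1) = 0.04000 S between n0,n2
  Y(R2) = 0.0005988 S between n2,n0
  Y(R3) = 0.2770 S between n3,n2
  Y(R4) = 0.6536 S between n1,n2
  Y(R5) = 0.01499 S between n2,n0
  Y(R6) = 0.2857 S between n3,n0
  Y(R7) = 0.0009901 S between n2,n1
  Y(R8) = 0.2994 S between n0,n1
  Y(R9) = 0.007463 S between n0,n2
  Y(R10) = 0.001629 S between n0,n2
  Y(R11) = 0.003584 S between n0,n3
  Y(R12) = 0.01205 S between n2,n0
  Y(R13) = 0.0001852 S between n3,n2
  Y(R14) = 0.0005076 S between n3,n1
  Idrv: injects 0.31 A into n0 (from n1)
Assemble and solve the 3×3 MNA system:
  V(n1)=-0.6691  V(n2)=-0.5019  V(n3)=-0.2460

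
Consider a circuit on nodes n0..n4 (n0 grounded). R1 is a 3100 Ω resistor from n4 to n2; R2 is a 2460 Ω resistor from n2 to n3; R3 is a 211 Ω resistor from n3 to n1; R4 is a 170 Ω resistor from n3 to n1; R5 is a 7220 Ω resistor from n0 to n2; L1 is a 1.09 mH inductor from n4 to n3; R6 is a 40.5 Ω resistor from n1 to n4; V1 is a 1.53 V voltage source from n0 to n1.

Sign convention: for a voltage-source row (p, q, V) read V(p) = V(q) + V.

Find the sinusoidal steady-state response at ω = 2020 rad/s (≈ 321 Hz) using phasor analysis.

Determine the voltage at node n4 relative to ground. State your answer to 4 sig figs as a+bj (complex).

Element admittances at ω=2020 rad/s:
  Y(R1) = 0.0003226+0.000j S between n4,n2
  Y(R2) = 0.0004065+0.000j S between n2,n3
  Y(R3) = 0.004739+0.000j S between n3,n1
  Y(R4) = 0.005882+0.000j S between n3,n1
  Y(R5) = 0.0001385+0.000j S between n0,n2
  Y(L1) = 0.000-0.4542j S between n4,n3
  Y(R6) = 0.02469+0.000j S between n1,n4
  V1: constraint V(n0)−V(n1) = 1.53
Assemble and solve the 5×5 MNA system:
  V(n1)=-1.530+0.000j  V(n2)=-1.282+2.158e-05j  V(n3)=-1.525+7.006e-05j  V(n4)=-1.525-3.026e-05j
  i(V1)=-0.0001775+2.988e-09j

-1.525-3.026e-05j V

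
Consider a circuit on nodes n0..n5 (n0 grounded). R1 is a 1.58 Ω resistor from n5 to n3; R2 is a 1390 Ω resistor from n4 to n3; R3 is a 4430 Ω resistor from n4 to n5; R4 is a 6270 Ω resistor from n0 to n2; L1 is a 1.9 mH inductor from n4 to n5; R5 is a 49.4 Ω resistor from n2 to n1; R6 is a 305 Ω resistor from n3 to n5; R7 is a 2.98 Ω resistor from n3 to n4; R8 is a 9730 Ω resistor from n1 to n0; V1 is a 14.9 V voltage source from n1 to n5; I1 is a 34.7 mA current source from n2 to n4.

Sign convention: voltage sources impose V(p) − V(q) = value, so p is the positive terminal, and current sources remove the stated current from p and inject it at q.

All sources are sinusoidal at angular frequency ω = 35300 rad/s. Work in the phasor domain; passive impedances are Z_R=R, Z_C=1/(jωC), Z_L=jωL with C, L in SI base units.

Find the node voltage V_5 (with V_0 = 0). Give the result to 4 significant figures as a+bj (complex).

-13.86+0.000j V

MNA unknowns: 5 node voltages V₁..V_5 plus 1 source current (V1)
R1: Y=0.6329+0.000j on G[5,3]
R2: Y=0.0007194+0.000j on G[4,3]
R3: Y=0.0002257+0.000j on G[4,5]
R4: Y=0.0001595+0.000j on G[0,2]
L1: Y=0.000-0.01491j on G[4,5]
R5: Y=0.02024+0.000j on G[2,1]
R6: Y=0.003279+0.000j on G[3,5]
R7: Y=0.3356+0.000j on G[3,4]
R8: Y=0.0001028+0.000j on G[1,0]
V1: row V1−V5=14.9, i_V1 at 1,5
I1: z[2]−=0.0347, z[4]+=0.0347
solve → V1=1.039+0.000j, V2=-0.6697+0.000j, V3=-13.81+0.003672j, V4=-13.70+0.01062j, V5=-13.86+0.000j
aux → i_V1=-0.03470+0.000j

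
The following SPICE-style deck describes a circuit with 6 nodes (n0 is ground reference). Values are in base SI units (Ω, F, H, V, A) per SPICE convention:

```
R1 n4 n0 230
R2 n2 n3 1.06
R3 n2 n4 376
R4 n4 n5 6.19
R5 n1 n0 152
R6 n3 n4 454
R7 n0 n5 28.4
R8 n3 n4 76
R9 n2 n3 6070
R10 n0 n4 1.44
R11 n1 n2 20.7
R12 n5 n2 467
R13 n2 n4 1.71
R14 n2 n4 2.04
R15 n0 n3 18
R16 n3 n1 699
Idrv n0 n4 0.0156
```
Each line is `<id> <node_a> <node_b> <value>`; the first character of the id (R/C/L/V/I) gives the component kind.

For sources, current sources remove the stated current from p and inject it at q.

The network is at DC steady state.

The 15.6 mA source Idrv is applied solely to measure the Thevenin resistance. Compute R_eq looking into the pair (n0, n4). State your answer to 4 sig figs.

R_eq = 1.277 Ω

MNA unknowns: 5 node voltages V₁..V_5
R1: Y=0.004348 on G[4,0]
R2: Y=0.9434 on G[2,3]
R3: Y=0.002660 on G[2,4]
R4: Y=0.1616 on G[4,5]
R5: Y=0.006579 on G[1,0]
R6: Y=0.002203 on G[3,4]
R7: Y=0.03521 on G[0,5]
R8: Y=0.01316 on G[3,4]
R9: Y=0.0001647 on G[2,3]
R10: Y=0.6944 on G[0,4]
R11: Y=0.04831 on G[1,2]
R12: Y=0.002141 on G[5,2]
R13: Y=0.5848 on G[2,4]
R14: Y=0.4902 on G[2,4]
R15: Y=0.05556 on G[0,3]
R16: Y=0.001431 on G[3,1]
Idrv: z[0]−=0.0156, z[4]+=0.0156
solve → V1=0.01668, V2=0.01892, V3=0.01790, V4=0.01992, V5=0.01638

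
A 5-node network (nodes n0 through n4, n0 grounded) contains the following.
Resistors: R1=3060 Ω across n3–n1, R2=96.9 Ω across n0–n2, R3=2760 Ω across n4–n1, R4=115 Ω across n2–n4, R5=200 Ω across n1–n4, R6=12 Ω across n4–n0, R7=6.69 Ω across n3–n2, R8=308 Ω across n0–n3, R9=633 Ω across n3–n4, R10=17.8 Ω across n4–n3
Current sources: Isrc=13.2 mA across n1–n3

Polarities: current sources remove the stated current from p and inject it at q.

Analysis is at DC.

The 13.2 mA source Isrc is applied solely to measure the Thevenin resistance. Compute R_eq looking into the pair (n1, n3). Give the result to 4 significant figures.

Apply KCL at each of the 4 non-ground nodes and solve the resulting linear system.
Node n1: branches {R1, R3, R5, Isrc} → V_1 = -2.332
Node n2: branches {R2, R4, R7} → V_2 = 0.1245
Node n3: branches {R1, R7, R8, R9, R10, Isrc} → V_3 = 0.1415
Node n4: branches {R3, R4, R5, R6, R9, R10} → V_4 = -0.02093

R_eq = 187.4 Ω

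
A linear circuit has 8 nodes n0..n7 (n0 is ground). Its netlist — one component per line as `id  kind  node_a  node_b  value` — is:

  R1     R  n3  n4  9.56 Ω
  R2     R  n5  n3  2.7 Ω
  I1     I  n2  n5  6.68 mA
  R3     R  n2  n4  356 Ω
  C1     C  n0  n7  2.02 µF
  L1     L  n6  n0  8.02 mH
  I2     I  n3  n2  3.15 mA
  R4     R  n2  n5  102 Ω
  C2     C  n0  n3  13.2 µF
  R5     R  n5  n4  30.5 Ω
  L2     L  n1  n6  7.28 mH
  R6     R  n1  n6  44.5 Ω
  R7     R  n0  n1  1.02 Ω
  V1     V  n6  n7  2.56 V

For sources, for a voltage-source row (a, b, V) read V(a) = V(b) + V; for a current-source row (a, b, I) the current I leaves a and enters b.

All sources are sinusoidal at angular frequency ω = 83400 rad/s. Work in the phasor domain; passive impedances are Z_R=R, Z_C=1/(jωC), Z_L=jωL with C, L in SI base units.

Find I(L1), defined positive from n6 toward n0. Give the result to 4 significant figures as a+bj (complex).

0.0005089-0.003831j A

MNA unknowns: 7 node voltages V₁..V_7 plus 1 source current (V1)
R1: Y=0.1046+0.000j on G[3,4]
R2: Y=0.3704+0.000j on G[5,3]
I1: z[2]−=0.00668, z[5]+=0.00668
R3: Y=0.002809+0.000j on G[2,4]
C1: Y=0.000+0.1685j on G[0,7]
L1: Y=0.000-0.001495j on G[6,0]
I2: z[3]−=0.00315, z[2]+=0.00315
R4: Y=0.009804+0.000j on G[2,5]
C2: Y=0.000+1.101j on G[0,3]
R5: Y=0.03279+0.000j on G[5,4]
L2: Y=0.000-0.001647j on G[1,6]
R6: Y=0.02247+0.000j on G[1,6]
R7: Y=0.9804+0.000j on G[0,1]
V1: row V6−V7=2.56, i_V1 at 6,7
solve → V1=0.05797+0.003514j, V2=-0.2733+0.000j, V3=0.000+0.000j, V4=-0.003270+0.000j, V5=0.009429+0.000j, V6=2.562+0.3404j, V7=0.002290+0.3404j
aux → i_V1=-0.05734+0.0003858j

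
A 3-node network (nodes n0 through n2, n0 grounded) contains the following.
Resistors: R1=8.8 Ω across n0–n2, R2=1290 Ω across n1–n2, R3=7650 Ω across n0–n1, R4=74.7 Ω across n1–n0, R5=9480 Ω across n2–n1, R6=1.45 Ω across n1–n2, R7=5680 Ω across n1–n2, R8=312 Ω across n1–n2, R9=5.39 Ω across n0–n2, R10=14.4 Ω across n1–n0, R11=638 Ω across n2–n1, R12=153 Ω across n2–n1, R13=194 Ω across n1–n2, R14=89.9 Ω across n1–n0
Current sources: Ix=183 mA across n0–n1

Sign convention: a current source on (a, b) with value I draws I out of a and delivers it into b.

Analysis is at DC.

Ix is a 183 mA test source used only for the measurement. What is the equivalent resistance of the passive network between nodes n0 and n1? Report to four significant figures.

MNA unknowns: 2 node voltages V₁..V_2
R1: Y=0.1136 on G[0,2]
R2: Y=0.0007752 on G[1,2]
R3: Y=0.0001307 on G[0,1]
R4: Y=0.01339 on G[1,0]
R5: Y=0.0001055 on G[2,1]
R6: Y=0.6897 on G[1,2]
R7: Y=0.0001761 on G[1,2]
R8: Y=0.003205 on G[1,2]
R9: Y=0.1855 on G[0,2]
R10: Y=0.06944 on G[1,0]
R11: Y=0.001567 on G[2,1]
R12: Y=0.006536 on G[2,1]
R13: Y=0.005155 on G[1,2]
R14: Y=0.01112 on G[1,0]
Ix: z[0]−=0.183, z[1]+=0.183
solve → V1=0.6014, V2=0.4226

R_eq = 3.286 Ω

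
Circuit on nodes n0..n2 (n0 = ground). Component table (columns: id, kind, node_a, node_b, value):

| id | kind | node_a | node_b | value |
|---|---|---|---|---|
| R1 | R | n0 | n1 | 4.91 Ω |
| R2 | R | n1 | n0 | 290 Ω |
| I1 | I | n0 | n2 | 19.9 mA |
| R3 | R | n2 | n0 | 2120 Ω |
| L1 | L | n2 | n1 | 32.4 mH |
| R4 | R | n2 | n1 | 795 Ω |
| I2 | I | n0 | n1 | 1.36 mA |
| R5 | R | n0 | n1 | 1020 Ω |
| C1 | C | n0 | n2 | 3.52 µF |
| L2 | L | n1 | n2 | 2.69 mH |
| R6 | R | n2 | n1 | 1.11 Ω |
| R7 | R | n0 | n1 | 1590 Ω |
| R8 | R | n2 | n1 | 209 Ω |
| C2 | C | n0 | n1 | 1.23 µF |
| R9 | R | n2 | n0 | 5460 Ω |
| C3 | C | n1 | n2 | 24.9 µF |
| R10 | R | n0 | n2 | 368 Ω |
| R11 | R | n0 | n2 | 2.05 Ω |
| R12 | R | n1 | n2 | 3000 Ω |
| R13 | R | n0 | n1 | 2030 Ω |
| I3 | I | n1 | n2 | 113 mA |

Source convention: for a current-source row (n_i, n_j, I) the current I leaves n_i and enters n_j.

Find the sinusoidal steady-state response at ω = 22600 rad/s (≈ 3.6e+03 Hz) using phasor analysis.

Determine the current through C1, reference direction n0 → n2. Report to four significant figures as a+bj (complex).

-0.001510-0.004395j A

Apply KCL at each of the 2 non-ground nodes and solve the resulting linear system.
Node n1: branches {R1, R2, L1, R4, I2, R5, L2, R6, R7, R8, C2, C3, R12, R13, I3} → V_1 = -0.03160+0.02775j
Node n2: branches {I1, R3, L1, R4, C1, L2, R6, R8, R9, C3, R10, R11, R12, I3} → V_2 = 0.05524-0.01898j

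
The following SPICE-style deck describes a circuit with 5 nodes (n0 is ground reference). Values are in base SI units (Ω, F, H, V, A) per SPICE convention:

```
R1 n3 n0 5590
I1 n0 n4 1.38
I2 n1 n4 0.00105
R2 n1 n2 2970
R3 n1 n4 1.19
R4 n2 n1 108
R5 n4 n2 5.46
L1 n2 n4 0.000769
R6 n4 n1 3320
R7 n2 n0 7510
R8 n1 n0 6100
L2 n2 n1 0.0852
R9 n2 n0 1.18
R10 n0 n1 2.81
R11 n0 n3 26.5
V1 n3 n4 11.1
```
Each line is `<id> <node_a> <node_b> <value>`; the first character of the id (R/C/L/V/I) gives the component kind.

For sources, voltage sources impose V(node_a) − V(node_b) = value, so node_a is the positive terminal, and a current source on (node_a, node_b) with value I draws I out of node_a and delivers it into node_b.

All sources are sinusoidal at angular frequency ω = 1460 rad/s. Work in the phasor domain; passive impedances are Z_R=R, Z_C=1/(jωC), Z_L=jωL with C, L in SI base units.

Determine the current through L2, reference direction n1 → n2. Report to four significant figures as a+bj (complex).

Element admittances at ω=1460 rad/s:
  Y(R1) = 0.0001789+0.000j S between n3,n0
  I1: injects 1.38 A into n4 (from n0)
  I2: injects 0.00105 A into n4 (from n1)
  Y(R2) = 0.0003367+0.000j S between n1,n2
  Y(R3) = 0.8403+0.000j S between n1,n4
  Y(R4) = 0.009259+0.000j S between n2,n1
  Y(R5) = 0.1832+0.000j S between n4,n2
  Y(L1) = 0.000-0.8907j S between n2,n4
  Y(R6) = 0.0003012+0.000j S between n4,n1
  Y(R7) = 0.0001332+0.000j S between n2,n0
  Y(R8) = 0.0001639+0.000j S between n1,n0
  Y(L2) = 0.000-0.008039j S between n2,n1
  Y(R9) = 0.8475+0.000j S between n2,n0
  Y(R10) = 0.3559+0.000j S between n0,n1
  Y(R11) = 0.03774+0.000j S between n0,n3
  V1: constraint V(n3)−V(n4) = 11.1
Assemble and solve the 5×5 MNA system:
  V(n1)=0.7484+0.3457j  V(n2)=0.7693-0.1675j  V(n3)=12.17+0.4981j  V(n4)=1.071+0.4981j
  i(V1)=-0.4615-0.01889j

0.004125+0.0001682j A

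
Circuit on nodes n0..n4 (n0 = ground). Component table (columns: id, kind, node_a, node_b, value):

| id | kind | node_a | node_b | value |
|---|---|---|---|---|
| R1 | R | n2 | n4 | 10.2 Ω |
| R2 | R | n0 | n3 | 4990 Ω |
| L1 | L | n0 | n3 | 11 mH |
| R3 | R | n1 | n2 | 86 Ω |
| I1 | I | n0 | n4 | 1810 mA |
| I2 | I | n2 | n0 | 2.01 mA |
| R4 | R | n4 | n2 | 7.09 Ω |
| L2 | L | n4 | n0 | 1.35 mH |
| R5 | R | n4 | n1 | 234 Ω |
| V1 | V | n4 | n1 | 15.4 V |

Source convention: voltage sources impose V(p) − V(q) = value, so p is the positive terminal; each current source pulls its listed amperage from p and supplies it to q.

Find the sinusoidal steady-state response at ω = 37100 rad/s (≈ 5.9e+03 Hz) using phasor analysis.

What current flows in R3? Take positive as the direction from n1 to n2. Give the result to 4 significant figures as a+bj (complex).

-0.1707+0.000j A

Apply KCL at each of the 4 non-ground nodes and solve the resulting linear system.
Node n1: branches {R3, R5, V1} → V_1 = -15.40+90.55j
Node n2: branches {R1, R3, I2, R4} → V_2 = -0.7223+90.55j
Node n3: branches {R2, L1} → V_3 = 0.000+0.000j
Node n4: branches {R1, I1, R4, L2, R5, V1} → V_4 = 0.000+90.55j
Source currents: i(V1)=-0.2365+0.000j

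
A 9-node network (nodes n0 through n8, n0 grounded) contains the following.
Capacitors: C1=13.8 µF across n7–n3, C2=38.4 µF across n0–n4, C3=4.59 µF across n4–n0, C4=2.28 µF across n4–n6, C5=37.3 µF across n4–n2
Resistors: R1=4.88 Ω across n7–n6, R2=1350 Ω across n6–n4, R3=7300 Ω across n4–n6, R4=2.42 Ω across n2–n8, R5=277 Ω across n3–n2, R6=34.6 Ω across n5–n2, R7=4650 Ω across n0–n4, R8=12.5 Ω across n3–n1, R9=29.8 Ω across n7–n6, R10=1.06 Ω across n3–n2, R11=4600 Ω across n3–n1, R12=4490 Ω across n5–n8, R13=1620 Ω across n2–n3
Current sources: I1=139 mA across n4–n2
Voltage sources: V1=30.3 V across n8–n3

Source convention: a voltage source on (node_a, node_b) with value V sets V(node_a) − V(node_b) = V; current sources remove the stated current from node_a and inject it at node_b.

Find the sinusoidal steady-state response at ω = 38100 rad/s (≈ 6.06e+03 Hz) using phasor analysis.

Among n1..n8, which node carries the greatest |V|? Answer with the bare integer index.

8

Element admittances at ω=38100 rad/s:
  Y(C1) = 0.000+0.5258j S between n7,n3
  Y(R1) = 0.2049+0.000j S between n7,n6
  Y(R2) = 0.0007407+0.000j S between n6,n4
  Y(R3) = 0.0001370+0.000j S between n4,n6
  Y(C2) = 0.000+1.463j S between n0,n4
  Y(R4) = 0.4132+0.000j S between n2,n8
  Y(R5) = 0.003610+0.000j S between n3,n2
  I1: injects 0.139 A into n2 (from n4)
  Y(R6) = 0.02890+0.000j S between n5,n2
  Y(R7) = 0.0002151+0.000j S between n0,n4
  Y(C3) = 0.000+0.1749j S between n4,n0
  Y(R8) = 0.08000+0.000j S between n3,n1
  Y(R9) = 0.03356+0.000j S between n7,n6
  Y(R10) = 0.9434+0.000j S between n3,n2
  Y(R11) = 0.0002174+0.000j S between n3,n1
  Y(C4) = 0.000+0.08687j S between n4,n6
  Y(C5) = 0.000+1.421j S between n4,n2
  Y(R12) = 0.0002227+0.000j S between n5,n8
  Y(R13) = 0.0006173+0.000j S between n2,n3
  V1: constraint V(n8)−V(n3) = 30.3
Assemble and solve the 9×9 MNA system:
  V(n1)=-8.648+0.1875j  V(n2)=0.4084-0.2389j  V(n3)=-8.648+0.1875j  V(n4)=0.000+0.000j  V(n5)=0.5708-0.2356j  V(n6)=-6.704+2.240j  V(n7)=-7.545-0.1937j  V(n8)=21.65+0.1875j
  i(V1)=-8.783-0.1763j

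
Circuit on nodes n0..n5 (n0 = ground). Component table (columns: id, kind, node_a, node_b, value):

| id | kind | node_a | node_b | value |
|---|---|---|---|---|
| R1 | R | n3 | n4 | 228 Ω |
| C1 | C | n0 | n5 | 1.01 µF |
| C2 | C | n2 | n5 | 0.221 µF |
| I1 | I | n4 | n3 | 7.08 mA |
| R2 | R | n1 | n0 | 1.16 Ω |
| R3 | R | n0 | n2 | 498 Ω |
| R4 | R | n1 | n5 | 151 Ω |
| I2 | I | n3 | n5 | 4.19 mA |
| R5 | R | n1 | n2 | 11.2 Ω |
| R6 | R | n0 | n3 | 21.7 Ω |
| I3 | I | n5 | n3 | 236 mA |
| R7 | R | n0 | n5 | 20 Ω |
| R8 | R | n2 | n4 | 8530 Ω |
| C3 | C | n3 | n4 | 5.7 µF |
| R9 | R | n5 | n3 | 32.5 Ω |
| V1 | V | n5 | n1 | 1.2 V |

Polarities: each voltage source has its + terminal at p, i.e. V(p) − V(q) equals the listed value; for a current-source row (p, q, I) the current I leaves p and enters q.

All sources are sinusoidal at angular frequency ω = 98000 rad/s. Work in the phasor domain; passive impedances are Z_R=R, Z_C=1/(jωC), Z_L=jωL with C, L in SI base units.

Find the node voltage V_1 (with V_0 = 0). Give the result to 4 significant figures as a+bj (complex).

-0.2478-0.1017j V

Apply KCL at each of the 5 non-ground nodes and solve the resulting linear system.
Node n1: branches {R2, R4, R5, V1} → V_1 = -0.2478-0.1017j
Node n2: branches {C2, R3, R5, R8} → V_2 = -0.1739+0.1675j
Node n3: branches {R1, I1, I2, R6, I3, C3, R9} → V_3 = 3.392-0.04040j
Node n4: branches {R1, I1, R8, C3} → V_4 = 3.392-0.02698j
Node n5: branches {C1, C2, R4, I2, I3, R7, R9, V1} → V_5 = 0.9522-0.1017j
Source currents: i(V1)=-0.2282-0.1117j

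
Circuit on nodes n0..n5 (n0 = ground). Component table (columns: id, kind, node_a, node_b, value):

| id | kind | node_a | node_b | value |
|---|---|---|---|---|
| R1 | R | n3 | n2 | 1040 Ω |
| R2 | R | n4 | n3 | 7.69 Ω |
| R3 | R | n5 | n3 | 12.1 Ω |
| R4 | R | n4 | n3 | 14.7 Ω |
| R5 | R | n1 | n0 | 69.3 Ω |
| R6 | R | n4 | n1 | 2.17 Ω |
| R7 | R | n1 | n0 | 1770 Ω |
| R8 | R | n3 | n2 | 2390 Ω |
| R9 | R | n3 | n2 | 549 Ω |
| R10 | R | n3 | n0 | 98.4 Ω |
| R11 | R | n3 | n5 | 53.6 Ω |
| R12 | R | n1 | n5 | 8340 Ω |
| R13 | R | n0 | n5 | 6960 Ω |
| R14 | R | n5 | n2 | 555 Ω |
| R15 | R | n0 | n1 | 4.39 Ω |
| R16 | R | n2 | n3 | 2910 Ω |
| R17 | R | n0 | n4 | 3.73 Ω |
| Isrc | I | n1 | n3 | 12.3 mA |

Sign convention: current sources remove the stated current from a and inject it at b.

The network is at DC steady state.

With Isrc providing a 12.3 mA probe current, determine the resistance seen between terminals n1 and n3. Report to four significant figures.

Apply KCL at each of the 5 non-ground nodes and solve the resulting linear system.
Node n1: branches {R5, R6, R7, R12, R15, Isrc} → V_1 = -0.01202
Node n2: branches {R1, R8, R9, R14, R16} → V_2 = 0.06683
Node n3: branches {R1, R2, R3, R4, R8, R9, R10, R11, R16, Isrc} → V_3 = 0.06689
Node n4: branches {R2, R4, R6, R17} → V_4 = 0.008315
Node n5: branches {R3, R11, R12, R13, R14} → V_5 = 0.06670

R_eq = 6.415 Ω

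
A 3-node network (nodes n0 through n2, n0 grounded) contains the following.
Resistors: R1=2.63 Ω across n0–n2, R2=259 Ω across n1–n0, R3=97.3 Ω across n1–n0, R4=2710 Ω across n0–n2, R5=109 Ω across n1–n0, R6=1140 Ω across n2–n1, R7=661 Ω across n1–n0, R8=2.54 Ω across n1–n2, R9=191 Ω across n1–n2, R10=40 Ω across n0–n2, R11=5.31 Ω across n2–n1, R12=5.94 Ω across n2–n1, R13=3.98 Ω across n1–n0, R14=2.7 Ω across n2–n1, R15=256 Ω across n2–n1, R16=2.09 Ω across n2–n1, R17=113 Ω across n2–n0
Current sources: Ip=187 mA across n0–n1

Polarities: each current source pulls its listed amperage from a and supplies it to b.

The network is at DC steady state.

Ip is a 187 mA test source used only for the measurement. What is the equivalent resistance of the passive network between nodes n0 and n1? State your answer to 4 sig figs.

R_eq = 1.651 Ω

Element admittances at DC:
  Y(R1) = 0.3802 S between n0,n2
  Y(R2) = 0.003861 S between n1,n0
  Y(R3) = 0.01028 S between n1,n0
  Y(R4) = 0.0003690 S between n0,n2
  Y(R5) = 0.009174 S between n1,n0
  Y(R6) = 0.0008772 S between n2,n1
  Y(R7) = 0.001513 S between n1,n0
  Y(R8) = 0.3937 S between n1,n2
  Y(R9) = 0.005236 S between n1,n2
  Y(R10) = 0.02500 S between n0,n2
  Y(R11) = 0.1883 S between n2,n1
  Y(R12) = 0.1684 S between n2,n1
  Y(R13) = 0.2513 S between n1,n0
  Y(R14) = 0.3704 S between n2,n1
  Y(R15) = 0.003906 S between n2,n1
  Y(R16) = 0.4785 S between n2,n1
  Y(R17) = 0.008850 S between n2,n0
  Ip: injects 0.187 A into n1 (from n0)
Assemble and solve the 2×2 MNA system:
  V(n1)=0.3088  V(n2)=0.2455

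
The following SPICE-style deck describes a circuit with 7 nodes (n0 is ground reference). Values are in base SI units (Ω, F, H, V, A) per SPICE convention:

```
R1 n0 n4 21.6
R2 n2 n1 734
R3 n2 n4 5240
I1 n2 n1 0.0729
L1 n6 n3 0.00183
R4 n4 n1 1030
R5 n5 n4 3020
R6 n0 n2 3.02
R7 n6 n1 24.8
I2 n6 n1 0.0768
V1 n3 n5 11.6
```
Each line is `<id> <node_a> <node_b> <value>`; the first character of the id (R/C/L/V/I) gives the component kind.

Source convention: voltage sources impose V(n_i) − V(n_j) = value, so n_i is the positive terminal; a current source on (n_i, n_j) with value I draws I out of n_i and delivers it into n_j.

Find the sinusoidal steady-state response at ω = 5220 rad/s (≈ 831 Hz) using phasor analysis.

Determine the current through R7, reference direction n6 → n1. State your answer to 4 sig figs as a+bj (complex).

Element admittances at ω=5220 rad/s:
  Y(R1) = 0.04630+0.000j S between n0,n4
  Y(R2) = 0.001362+0.000j S between n2,n1
  Y(R3) = 0.0001908+0.000j S between n2,n4
  I1: injects 0.0729 A into n1 (from n2)
  Y(L1) = 0.000-0.1047j S between n6,n3
  Y(R4) = 0.0009709+0.000j S between n4,n1
  Y(R5) = 0.0003311+0.000j S between n5,n4
  Y(R6) = 0.3311+0.000j S between n0,n2
  Y(R7) = 0.04032+0.000j S between n6,n1
  I2: injects 0.0768 A into n1 (from n6)
  V1: constraint V(n3)−V(n5) = 11.6
Assemble and solve the 7×7 MNA system:
  V(n1)=29.35+0.005790j  V(n2)=-0.09854+2.362e-05j  V(n3)=27.32-0.04137j  V(n4)=0.7048-0.0001689j  V(n5)=15.72-0.04137j  V(n6)=27.32+0.006129j
  i(V1)=0.004972-1.364e-05j

-0.08177+1.364e-05j A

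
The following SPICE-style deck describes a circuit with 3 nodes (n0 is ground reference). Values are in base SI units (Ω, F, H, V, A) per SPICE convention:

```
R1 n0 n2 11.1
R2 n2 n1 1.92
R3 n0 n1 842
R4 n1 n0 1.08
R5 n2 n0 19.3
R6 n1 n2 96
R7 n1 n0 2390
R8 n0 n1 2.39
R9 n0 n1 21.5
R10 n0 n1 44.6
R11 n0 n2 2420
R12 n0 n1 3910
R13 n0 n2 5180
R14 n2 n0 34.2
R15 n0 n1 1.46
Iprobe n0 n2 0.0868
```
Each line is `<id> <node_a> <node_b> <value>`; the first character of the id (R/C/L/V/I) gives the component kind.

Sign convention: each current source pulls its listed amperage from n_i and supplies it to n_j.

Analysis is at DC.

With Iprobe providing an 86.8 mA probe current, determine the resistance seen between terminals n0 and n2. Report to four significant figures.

Apply KCL at each of the 2 non-ground nodes and solve the resulting linear system.
Node n1: branches {R2, R3, R4, R6, R7, R8, R9, R10, R12, R15} → V_1 = 0.02942
Node n2: branches {R1, R2, R5, R6, R11, R13, R14, Iprobe} → V_2 = 0.1457

R_eq = 1.679 Ω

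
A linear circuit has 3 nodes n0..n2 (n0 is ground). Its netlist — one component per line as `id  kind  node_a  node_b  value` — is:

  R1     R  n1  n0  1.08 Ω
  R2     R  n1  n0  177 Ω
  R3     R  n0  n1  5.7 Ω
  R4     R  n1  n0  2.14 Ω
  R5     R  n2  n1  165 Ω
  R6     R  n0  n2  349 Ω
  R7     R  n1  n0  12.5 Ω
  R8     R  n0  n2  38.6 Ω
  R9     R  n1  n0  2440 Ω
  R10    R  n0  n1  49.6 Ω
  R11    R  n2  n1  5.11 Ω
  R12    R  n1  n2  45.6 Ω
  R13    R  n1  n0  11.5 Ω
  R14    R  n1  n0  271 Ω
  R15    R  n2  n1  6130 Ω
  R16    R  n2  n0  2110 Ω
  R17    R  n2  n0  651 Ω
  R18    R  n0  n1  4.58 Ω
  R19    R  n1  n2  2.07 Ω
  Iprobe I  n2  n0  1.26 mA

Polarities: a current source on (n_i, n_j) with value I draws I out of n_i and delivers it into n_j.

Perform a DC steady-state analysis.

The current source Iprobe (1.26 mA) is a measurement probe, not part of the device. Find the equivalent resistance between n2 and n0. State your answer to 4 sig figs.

R_eq = 1.812 Ω

Apply KCL at each of the 2 non-ground nodes and solve the resulting linear system.
Node n1: branches {R1, R2, R3, R4, R5, R7, R9, R10, R11, R12, R13, R14, R15, R18, R19} → V_1 = -0.0005997
Node n2: branches {R5, R6, R8, R11, R12, R15, R16, R17, R19, Iprobe} → V_2 = -0.002283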